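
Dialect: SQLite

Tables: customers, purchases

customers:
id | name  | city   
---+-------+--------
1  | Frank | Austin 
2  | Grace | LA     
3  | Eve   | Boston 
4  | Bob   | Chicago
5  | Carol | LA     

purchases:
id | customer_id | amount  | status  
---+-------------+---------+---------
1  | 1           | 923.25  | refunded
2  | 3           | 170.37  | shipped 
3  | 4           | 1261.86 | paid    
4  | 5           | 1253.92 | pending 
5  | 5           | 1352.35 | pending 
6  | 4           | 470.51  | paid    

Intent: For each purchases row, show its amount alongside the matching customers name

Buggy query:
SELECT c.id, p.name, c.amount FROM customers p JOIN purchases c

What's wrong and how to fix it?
Bug: JOIN with no ON clause produces a cartesian product; every purchases row pairs with every customers row

Fix: Specify the join condition linking the foreign key to the parent id

Corrected query:
SELECT c.id, p.name, c.amount FROM customers p JOIN purchases c ON c.customer_id = p.id

Result:
id | name  | amount 
---+-------+--------
1  | Frank | 923.25 
2  | Eve   | 170.37 
3  | Bob   | 1261.86
4  | Carol | 1253.92
5  | Carol | 1352.35
6  | Bob   | 470.51 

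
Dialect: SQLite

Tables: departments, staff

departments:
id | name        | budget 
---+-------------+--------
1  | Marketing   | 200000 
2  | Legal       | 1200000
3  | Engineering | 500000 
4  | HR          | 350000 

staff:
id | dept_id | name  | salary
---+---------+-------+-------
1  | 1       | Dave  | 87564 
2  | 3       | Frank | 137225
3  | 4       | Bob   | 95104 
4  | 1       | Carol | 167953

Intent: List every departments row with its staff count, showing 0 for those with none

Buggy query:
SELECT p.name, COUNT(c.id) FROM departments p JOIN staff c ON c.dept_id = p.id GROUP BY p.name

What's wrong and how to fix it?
Bug: INNER JOIN drops departments rows that have no matching staff rows

Fix: Use LEFT JOIN so parents without children still appear (COUNT(c.id) gives 0)

Corrected query:
SELECT p.name, COUNT(c.id) FROM departments p LEFT JOIN staff c ON c.dept_id = p.id GROUP BY p.name

Result:
name        | COUNT(c.id)
------------+------------
Engineering | 1          
HR          | 1          
Legal       | 0          
Marketing   | 2          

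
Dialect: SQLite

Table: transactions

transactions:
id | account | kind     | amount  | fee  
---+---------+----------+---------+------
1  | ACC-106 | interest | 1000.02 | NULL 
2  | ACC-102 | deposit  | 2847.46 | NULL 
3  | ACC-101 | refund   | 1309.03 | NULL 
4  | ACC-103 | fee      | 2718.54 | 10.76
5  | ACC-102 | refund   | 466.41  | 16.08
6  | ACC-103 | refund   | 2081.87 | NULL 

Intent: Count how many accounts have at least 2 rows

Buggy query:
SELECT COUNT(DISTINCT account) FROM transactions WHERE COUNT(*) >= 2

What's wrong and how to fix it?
Bug: WHERE filters individual rows, not groups, so a group-level COUNT is invalid there

Fix: Use a subquery that GROUPs and filters with HAVING, then count its rows

Corrected query:
SELECT COUNT(*) FROM (SELECT account FROM transactions GROUP BY account HAVING COUNT(*) >= 2)

Result:
COUNT(*)
--------
2       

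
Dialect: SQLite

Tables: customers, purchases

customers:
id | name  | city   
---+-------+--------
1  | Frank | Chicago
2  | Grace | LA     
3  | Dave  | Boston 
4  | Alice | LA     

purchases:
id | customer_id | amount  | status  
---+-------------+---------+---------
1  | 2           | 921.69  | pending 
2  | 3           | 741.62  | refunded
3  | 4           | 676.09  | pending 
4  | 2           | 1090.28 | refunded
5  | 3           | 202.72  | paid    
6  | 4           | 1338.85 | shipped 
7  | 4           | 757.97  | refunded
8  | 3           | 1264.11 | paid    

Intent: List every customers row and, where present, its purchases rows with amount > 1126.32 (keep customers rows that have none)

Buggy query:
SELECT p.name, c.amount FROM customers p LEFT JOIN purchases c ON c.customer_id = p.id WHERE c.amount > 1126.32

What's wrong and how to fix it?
Bug: Filtering c.amount in WHERE discards the NULL rows produced by LEFT JOIN, turning it into an inner join

Fix: Put 'c.amount > 1126.32' in the JOIN's ON clause instead of WHERE

Corrected query:
SELECT p.name, c.amount FROM customers p LEFT JOIN purchases c ON c.customer_id = p.id AND c.amount > 1126.32

Result:
name  | amount 
------+--------
Frank | NULL   
Grace | NULL   
Dave  | 1264.11
Alice | 1338.85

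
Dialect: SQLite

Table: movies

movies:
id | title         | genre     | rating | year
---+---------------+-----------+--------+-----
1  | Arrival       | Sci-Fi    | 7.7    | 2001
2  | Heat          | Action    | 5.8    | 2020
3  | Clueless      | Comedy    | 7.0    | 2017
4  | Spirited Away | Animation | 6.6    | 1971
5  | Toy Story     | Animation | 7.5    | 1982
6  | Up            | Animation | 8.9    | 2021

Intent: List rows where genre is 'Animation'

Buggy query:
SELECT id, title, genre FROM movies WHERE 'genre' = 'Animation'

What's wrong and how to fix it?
Bug: 'genre' in single quotes is a string literal, not the column; the comparison is literal-vs-literal and never true

Fix: Reference the column as genre without single quotes

Corrected query:
SELECT id, title, genre FROM movies WHERE genre = 'Animation'

Result:
id | title         | genre    
---+---------------+----------
4  | Spirited Away | Animation
5  | Toy Story     | Animation
6  | Up            | Animation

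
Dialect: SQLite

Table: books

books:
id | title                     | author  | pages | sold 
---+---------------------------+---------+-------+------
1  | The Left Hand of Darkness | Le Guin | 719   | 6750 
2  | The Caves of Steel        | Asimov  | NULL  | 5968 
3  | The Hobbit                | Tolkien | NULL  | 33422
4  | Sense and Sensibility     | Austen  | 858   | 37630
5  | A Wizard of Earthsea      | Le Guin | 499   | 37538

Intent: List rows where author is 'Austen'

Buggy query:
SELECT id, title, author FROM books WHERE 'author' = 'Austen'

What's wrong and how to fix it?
Bug: Single quotes denote string literals in SQL; the column name is being compared as a constant string

Fix: Remove the quotes around the column name (or use double quotes for an identifier)

Corrected query:
SELECT id, title, author FROM books WHERE author = 'Austen'

Result:
id | title                 | author
---+-----------------------+-------
4  | Sense and Sensibility | Austen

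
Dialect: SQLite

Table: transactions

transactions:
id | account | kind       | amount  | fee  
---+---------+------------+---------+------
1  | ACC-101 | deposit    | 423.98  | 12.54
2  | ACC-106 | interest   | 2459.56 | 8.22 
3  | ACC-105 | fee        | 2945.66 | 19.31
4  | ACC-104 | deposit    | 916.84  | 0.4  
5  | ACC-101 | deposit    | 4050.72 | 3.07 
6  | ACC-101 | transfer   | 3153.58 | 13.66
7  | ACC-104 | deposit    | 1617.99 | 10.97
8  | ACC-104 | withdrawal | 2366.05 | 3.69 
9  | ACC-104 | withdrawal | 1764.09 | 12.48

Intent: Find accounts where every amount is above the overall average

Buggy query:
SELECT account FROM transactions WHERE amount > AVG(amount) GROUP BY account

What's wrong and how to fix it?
Bug: AVG() is an aggregate; it can't sit directly in WHERE

Fix: Use a subquery for AVG and a HAVING MIN(...) filter so the condition holds for every row in the group

Corrected query:
SELECT account FROM transactions GROUP BY account HAVING MIN(amount) > (SELECT AVG(amount) FROM transactions)

Result:
account
-------
ACC-105
ACC-106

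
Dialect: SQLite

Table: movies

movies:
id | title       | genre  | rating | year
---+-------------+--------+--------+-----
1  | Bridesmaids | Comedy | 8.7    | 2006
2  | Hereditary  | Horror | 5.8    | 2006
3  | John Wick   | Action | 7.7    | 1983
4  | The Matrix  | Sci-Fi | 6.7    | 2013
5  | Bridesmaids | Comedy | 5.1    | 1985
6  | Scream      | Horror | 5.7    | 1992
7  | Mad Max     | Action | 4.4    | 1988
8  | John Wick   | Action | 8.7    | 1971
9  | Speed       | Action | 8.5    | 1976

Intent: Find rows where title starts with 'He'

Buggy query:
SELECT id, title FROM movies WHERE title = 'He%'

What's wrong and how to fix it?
Bug: Wildcards only work with LIKE; '=' treats '%' as a literal character

Fix: Use LIKE for wildcard pattern matching

Corrected query:
SELECT id, title FROM movies WHERE title LIKE 'He%'

Result:
id | title     
---+-----------
2  | Hereditary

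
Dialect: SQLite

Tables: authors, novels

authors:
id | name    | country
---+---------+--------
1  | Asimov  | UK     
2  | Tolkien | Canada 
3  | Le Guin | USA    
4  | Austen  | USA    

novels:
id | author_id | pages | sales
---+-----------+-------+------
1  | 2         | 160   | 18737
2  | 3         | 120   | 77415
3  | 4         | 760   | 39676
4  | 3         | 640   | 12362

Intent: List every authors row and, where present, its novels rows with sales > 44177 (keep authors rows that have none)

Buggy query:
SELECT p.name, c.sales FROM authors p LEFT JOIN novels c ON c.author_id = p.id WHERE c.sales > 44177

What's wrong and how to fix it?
Bug: Filtering c.sales in WHERE discards the NULL rows produced by LEFT JOIN, turning it into an inner join

Fix: Put 'c.sales > 44177' in the JOIN's ON clause instead of WHERE

Corrected query:
SELECT p.name, c.sales FROM authors p LEFT JOIN novels c ON c.author_id = p.id AND c.sales > 44177

Result:
name    | sales
--------+------
Asimov  | NULL 
Tolkien | NULL 
Le Guin | 77415
Austen  | NULL 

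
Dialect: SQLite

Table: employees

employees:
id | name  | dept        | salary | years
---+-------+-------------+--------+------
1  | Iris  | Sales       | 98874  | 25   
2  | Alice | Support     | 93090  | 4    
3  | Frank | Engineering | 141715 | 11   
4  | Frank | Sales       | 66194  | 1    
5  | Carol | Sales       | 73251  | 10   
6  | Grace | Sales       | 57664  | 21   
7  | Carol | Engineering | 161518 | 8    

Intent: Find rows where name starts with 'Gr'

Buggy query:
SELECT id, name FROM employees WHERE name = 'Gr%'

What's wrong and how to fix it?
Bug: Wildcards only work with LIKE; '=' treats '%' as a literal character

Fix: Replace '=' with LIKE so 'Gr%' is treated as a pattern

Corrected query:
SELECT id, name FROM employees WHERE name LIKE 'Gr%'

Result:
id | name 
---+------
6  | Grace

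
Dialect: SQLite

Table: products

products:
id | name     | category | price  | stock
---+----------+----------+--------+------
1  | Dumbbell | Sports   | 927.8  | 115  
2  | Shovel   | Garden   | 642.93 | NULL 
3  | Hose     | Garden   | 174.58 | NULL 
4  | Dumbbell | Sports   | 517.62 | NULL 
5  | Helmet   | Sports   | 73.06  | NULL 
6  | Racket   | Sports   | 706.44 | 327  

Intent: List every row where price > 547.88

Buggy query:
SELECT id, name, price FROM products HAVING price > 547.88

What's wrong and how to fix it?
Bug: HAVING filters the output of aggregation, but this query has no GROUP BY and no aggregate functions, so SQLite rejects it (HAVING clause on a non-aggregate query); the condition here is per row

Fix: Replace HAVING with WHERE since the condition applies to individual rows

Corrected query:
SELECT id, name, price FROM products WHERE price > 547.88

Result:
id | name     | price 
---+----------+-------
1  | Dumbbell | 927.8 
2  | Shovel   | 642.93
6  | Racket   | 706.44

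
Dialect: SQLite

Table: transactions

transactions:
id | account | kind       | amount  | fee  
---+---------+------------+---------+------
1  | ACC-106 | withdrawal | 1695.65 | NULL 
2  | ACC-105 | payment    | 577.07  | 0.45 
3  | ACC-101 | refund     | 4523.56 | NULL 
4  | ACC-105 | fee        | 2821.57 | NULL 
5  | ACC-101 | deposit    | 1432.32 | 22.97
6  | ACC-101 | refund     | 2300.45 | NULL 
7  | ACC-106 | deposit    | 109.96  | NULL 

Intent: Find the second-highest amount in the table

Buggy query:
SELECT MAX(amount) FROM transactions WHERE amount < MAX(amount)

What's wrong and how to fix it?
Bug: MAX(amount) on the right of the comparison is an aggregate-in-WHERE error

Fix: Compute the overall MAX in a subquery, then take MAX of rows below it

Corrected query:
SELECT MAX(amount) FROM transactions WHERE amount < (SELECT MAX(amount) FROM transactions)

Result:
MAX(amount)
-----------
2821.57    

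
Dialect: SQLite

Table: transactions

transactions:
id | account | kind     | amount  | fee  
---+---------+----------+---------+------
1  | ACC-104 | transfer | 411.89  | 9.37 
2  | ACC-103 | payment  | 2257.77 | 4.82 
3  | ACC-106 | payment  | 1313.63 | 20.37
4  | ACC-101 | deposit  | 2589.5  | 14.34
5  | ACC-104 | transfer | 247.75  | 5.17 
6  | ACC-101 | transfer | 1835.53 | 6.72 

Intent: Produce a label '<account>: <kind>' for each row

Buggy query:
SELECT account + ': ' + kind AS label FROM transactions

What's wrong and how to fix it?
Bug: '+' is numeric addition; on text columns SQLite converts them to 0 instead of concatenating

Fix: Use the || operator for string concatenation

Corrected query:
SELECT account || ': ' || kind AS label FROM transactions

Result:
label            
-----------------
ACC-104: transfer
ACC-103: payment 
ACC-106: payment 
ACC-101: deposit 
ACC-104: transfer
ACC-101: transfer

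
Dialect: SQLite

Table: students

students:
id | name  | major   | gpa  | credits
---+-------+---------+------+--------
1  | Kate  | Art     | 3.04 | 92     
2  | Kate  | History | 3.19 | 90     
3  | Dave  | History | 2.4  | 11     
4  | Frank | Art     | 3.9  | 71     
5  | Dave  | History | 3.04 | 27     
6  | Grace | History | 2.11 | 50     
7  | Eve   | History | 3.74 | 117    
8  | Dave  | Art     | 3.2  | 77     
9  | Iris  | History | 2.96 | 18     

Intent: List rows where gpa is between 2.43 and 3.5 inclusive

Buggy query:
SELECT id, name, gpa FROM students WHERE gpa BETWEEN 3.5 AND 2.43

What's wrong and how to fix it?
Bug: The bounds are reversed; BETWEEN a AND b requires a <= b to match anything

Fix: Write BETWEEN 2.43 AND 3.5

Corrected query:
SELECT id, name, gpa FROM students WHERE gpa BETWEEN 2.43 AND 3.5

Result:
id | name | gpa 
---+------+-----
1  | Kate | 3.04
2  | Kate | 3.19
5  | Dave | 3.04
8  | Dave | 3.2 
9  | Iris | 2.96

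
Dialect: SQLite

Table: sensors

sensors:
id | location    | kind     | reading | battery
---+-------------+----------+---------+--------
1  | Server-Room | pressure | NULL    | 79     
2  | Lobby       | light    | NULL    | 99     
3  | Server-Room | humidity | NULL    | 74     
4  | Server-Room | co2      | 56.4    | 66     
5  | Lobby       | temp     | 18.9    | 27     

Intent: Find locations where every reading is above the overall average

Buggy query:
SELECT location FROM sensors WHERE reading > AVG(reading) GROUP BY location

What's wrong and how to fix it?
Bug: AVG() is an aggregate; it can't sit directly in WHERE

Fix: Compute the overall average in a scalar subquery and compare each group's MIN against it in HAVING

Corrected query:
SELECT location FROM sensors GROUP BY location HAVING MIN(reading) > (SELECT AVG(reading) FROM sensors)

Result:
location   
-----------
Server-Room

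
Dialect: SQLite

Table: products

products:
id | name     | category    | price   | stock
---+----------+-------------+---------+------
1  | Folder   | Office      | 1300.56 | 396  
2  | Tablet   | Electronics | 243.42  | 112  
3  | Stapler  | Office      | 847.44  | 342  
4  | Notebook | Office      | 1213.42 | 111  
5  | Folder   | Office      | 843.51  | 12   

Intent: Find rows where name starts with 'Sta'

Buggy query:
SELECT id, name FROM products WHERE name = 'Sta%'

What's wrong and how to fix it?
Bug: '=' compares the literal string including the % character; pattern matching needs LIKE

Fix: Use LIKE for wildcard pattern matching

Corrected query:
SELECT id, name FROM products WHERE name LIKE 'Sta%'

Result:
id | name   
---+--------
3  | Stapler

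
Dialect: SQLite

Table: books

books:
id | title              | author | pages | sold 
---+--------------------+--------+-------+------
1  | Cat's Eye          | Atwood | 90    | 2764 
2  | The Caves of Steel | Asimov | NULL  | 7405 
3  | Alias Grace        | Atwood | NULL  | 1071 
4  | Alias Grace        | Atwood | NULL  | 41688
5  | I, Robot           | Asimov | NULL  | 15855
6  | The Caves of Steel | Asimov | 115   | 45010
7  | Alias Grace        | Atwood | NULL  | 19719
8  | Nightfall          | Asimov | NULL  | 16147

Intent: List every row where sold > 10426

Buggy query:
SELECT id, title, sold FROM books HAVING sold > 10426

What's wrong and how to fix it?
Bug: HAVING filters the output of aggregation, but this query has no GROUP BY and no aggregate functions, so SQLite rejects it (HAVING clause on a non-aggregate query); the condition here is per row

Fix: Replace HAVING with WHERE since the condition applies to individual rows

Corrected query:
SELECT id, title, sold FROM books WHERE sold > 10426

Result:
id | title              | sold 
---+--------------------+------
4  | Alias Grace        | 41688
5  | I, Robot           | 15855
6  | The Caves of Steel | 45010
7  | Alias Grace        | 19719
8  | Nightfall          | 16147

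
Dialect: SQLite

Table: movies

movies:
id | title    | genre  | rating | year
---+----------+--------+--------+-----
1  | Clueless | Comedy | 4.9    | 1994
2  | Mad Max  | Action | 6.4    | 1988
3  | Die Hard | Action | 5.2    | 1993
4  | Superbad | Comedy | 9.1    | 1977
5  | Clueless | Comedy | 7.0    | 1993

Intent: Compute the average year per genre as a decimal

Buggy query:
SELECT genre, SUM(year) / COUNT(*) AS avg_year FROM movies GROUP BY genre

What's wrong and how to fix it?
Bug: SUM(year) and COUNT(*) are both integers; the division truncates the fractional part

Fix: Cast one side to REAL so the division keeps the fractional part

Corrected query:
SELECT genre, SUM(year) * 1.0 / COUNT(*) AS avg_year FROM movies GROUP BY genre

Result:
genre  | avg_year
-------+---------
Action | 1990.5  
Comedy | 1988    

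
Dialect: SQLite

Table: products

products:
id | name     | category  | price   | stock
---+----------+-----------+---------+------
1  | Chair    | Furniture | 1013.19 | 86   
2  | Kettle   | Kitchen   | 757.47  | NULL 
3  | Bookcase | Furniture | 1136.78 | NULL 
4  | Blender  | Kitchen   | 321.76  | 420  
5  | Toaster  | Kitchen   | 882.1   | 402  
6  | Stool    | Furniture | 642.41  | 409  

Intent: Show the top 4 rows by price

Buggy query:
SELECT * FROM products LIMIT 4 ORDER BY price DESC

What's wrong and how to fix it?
Bug: ORDER BY cannot follow LIMIT; LIMIT is the final clause

Fix: Swap the clauses: ORDER BY first, then LIMIT

Corrected query:
SELECT * FROM products ORDER BY price DESC LIMIT 4

Result:
id | name     | category  | price   | stock
---+----------+-----------+---------+------
3  | Bookcase | Furniture | 1136.78 | NULL 
1  | Chair    | Furniture | 1013.19 | 86   
5  | Toaster  | Kitchen   | 882.1   | 402  
2  | Kettle   | Kitchen   | 757.47  | NULL 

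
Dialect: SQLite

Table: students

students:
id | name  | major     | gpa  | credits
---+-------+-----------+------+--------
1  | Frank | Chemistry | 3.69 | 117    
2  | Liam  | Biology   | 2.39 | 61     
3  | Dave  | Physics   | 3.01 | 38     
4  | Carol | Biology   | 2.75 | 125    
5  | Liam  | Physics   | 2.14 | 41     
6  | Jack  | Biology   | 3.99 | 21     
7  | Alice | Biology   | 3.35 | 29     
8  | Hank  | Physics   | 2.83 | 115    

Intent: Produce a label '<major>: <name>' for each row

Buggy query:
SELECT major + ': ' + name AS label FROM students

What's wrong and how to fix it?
Bug: '+' is numeric addition; on text columns SQLite converts them to 0 instead of concatenating

Fix: Use the || operator for string concatenation

Corrected query:
SELECT major || ': ' || name AS label FROM students

Result:
label           
----------------
Chemistry: Frank
Biology: Liam   
Physics: Dave   
Biology: Carol  
Physics: Liam   
Biology: Jack   
Biology: Alice  
Physics: Hank   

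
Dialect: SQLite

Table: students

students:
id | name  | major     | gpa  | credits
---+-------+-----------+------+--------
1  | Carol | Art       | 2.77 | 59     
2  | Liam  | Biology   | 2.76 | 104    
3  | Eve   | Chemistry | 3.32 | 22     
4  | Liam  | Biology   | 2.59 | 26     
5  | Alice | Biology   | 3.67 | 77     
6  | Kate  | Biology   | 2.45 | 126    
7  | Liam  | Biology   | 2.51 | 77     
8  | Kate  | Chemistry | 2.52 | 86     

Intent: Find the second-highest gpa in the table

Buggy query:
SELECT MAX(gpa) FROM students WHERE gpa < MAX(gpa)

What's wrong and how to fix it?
Bug: MAX(gpa) on the right of the comparison is an aggregate-in-WHERE error

Fix: Compute the overall MAX in a subquery, then take MAX of rows below it

Corrected query:
SELECT MAX(gpa) FROM students WHERE gpa < (SELECT MAX(gpa) FROM students)

Result:
MAX(gpa)
--------
3.32    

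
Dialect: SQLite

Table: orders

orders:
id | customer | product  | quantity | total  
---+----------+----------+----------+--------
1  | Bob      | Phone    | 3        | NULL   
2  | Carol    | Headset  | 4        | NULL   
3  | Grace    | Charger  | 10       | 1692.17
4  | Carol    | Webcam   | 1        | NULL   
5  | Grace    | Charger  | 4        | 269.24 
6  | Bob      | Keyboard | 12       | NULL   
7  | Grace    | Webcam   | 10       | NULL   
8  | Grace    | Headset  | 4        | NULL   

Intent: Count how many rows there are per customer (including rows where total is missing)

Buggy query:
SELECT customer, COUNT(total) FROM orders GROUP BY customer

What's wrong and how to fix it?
Bug: COUNT(total) skips NULLs, so groups with missing total are undercounted

Fix: Use COUNT(*) to count all rows regardless of NULL

Corrected query:
SELECT customer, COUNT(*) FROM orders GROUP BY customer

Result:
customer | COUNT(*)
---------+---------
Bob      | 2       
Carol    | 2       
Grace    | 4       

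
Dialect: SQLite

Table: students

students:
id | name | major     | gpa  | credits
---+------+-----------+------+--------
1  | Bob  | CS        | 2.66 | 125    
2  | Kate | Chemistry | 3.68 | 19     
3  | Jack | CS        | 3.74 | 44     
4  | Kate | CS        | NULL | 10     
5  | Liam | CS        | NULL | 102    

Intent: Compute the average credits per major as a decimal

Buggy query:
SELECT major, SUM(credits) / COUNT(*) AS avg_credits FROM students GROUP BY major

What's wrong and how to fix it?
Bug: Both operands are integers, so '/' performs integer division and truncates

Fix: Multiply by 1.0 (or CAST to REAL) to force floating-point division

Corrected query:
SELECT major, SUM(credits) * 1.0 / COUNT(*) AS avg_credits FROM students GROUP BY major

Result:
major     | avg_credits
----------+------------
CS        | 70.25      
Chemistry | 19         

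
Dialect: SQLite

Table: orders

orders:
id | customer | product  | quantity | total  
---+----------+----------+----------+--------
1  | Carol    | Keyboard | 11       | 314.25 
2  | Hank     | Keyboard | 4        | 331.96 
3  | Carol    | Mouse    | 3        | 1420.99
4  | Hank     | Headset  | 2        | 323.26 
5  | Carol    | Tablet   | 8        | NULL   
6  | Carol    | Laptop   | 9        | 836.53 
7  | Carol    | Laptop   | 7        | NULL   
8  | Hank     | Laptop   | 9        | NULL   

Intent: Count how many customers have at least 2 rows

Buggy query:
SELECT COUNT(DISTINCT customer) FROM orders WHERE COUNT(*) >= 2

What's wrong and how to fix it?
Bug: WHERE filters individual rows, not groups, so a group-level COUNT is invalid there

Fix: Use a subquery that GROUPs and filters with HAVING, then count its rows

Corrected query:
SELECT COUNT(*) FROM (SELECT customer FROM orders GROUP BY customer HAVING COUNT(*) >= 2)

Result:
COUNT(*)
--------
2       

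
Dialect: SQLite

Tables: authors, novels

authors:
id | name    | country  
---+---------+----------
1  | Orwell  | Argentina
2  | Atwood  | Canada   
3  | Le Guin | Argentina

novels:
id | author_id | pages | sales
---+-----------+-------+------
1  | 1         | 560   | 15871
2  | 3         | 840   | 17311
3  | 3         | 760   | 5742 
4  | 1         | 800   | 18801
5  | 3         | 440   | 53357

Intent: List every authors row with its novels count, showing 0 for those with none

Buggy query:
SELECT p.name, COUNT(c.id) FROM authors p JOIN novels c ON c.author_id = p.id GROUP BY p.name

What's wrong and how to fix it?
Bug: INNER JOIN drops authors rows that have no matching novels rows

Fix: Use LEFT JOIN so parents without children still appear (COUNT(c.id) gives 0)

Corrected query:
SELECT p.name, COUNT(c.id) FROM authors p LEFT JOIN novels c ON c.author_id = p.id GROUP BY p.name

Result:
name    | COUNT(c.id)
--------+------------
Atwood  | 0          
Le Guin | 3          
Orwell  | 2          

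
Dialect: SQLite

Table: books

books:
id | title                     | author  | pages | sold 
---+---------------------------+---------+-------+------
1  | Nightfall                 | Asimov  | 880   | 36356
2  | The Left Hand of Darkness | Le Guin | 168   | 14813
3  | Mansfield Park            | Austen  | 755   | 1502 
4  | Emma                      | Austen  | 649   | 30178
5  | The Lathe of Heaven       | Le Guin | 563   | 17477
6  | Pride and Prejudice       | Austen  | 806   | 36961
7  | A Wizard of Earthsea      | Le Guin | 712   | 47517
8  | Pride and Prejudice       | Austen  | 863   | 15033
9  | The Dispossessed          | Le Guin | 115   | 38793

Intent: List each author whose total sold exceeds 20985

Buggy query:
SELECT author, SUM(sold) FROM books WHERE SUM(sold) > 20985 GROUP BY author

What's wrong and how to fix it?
Bug: SUM(sold) is an aggregate, but WHERE filters rows before aggregation

Fix: Use HAVING (which filters groups after aggregation) instead of WHERE

Corrected query:
SELECT author, SUM(sold) FROM books GROUP BY author HAVING SUM(sold) > 20985

Result:
author  | SUM(sold)
--------+----------
Asimov  | 36356    
Austen  | 83674    
Le Guin | 118600   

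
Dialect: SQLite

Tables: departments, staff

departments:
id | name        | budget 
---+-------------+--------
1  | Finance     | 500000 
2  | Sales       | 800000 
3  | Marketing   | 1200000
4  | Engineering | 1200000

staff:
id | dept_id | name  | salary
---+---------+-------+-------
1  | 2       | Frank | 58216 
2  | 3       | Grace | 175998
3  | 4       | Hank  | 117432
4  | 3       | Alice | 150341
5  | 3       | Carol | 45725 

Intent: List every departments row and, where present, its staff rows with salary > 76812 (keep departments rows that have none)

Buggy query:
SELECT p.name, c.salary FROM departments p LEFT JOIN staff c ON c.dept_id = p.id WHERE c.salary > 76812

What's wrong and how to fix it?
Bug: Filtering c.salary in WHERE discards the NULL rows produced by LEFT JOIN, turning it into an inner join

Fix: Put 'c.salary > 76812' in the JOIN's ON clause instead of WHERE

Corrected query:
SELECT p.name, c.salary FROM departments p LEFT JOIN staff c ON c.dept_id = p.id AND c.salary > 76812

Result:
name        | salary
------------+-------
Finance     | NULL  
Sales       | NULL  
Marketing   | 150341
Marketing   | 175998
Engineering | 117432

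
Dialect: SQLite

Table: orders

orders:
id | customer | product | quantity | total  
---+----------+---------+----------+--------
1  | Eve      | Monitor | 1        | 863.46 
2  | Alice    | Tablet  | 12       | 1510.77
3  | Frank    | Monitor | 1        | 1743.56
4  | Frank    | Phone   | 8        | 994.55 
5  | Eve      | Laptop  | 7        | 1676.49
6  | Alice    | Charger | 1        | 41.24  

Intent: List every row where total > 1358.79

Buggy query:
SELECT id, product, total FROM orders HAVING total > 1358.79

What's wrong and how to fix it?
Bug: HAVING filters the output of aggregation, but this query has no GROUP BY and no aggregate functions, so SQLite rejects it (HAVING clause on a non-aggregate query); the condition here is per row

Fix: Replace HAVING with WHERE since the condition applies to individual rows

Corrected query:
SELECT id, product, total FROM orders WHERE total > 1358.79

Result:
id | product | total  
---+---------+--------
2  | Tablet  | 1510.77
3  | Monitor | 1743.56
5  | Laptop  | 1676.49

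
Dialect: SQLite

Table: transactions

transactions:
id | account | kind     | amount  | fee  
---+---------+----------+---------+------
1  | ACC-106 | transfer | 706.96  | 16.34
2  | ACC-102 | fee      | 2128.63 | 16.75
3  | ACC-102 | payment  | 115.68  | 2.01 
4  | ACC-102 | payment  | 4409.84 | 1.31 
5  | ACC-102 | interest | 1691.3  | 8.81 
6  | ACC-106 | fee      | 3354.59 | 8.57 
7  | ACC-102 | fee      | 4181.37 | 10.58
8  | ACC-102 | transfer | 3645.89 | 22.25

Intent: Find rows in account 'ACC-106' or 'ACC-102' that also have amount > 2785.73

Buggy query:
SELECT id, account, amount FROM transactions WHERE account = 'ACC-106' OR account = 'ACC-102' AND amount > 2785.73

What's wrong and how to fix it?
Bug: AND binds tighter than OR, so this parses as account = 'ACC-106' OR (account = 'ACC-102' AND amount > 2785.73)

Fix: Add parentheses around the OR so the AND applies to both alternatives

Corrected query:
SELECT id, account, amount FROM transactions WHERE (account = 'ACC-106' OR account = 'ACC-102') AND amount > 2785.73

Result:
id | account | amount 
---+---------+--------
4  | ACC-102 | 4409.84
6  | ACC-106 | 3354.59
7  | ACC-102 | 4181.37
8  | ACC-102 | 3645.89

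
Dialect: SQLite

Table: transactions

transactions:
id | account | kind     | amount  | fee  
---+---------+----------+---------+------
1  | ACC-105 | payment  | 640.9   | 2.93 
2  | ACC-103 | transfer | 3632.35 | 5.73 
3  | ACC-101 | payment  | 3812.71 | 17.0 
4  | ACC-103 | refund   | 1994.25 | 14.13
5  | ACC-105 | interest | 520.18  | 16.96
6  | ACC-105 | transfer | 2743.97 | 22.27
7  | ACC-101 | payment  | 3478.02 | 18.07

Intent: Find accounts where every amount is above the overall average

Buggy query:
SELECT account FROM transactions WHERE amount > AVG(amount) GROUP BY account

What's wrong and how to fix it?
Bug: AVG() is an aggregate; it can't sit directly in WHERE

Fix: Use a subquery for AVG and a HAVING MIN(...) filter so the condition holds for every row in the group

Corrected query:
SELECT account FROM transactions GROUP BY account HAVING MIN(amount) > (SELECT AVG(amount) FROM transactions)

Result:
account
-------
ACC-101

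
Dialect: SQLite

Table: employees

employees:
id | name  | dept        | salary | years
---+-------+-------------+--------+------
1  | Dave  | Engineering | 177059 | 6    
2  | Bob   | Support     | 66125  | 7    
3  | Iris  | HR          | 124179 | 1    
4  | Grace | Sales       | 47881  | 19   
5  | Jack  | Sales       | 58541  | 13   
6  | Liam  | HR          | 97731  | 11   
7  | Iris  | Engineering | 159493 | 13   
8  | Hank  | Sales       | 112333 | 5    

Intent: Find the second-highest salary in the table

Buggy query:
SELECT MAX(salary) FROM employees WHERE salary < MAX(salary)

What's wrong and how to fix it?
Bug: The inner MAX is an aggregate inside WHERE, which is not allowed

Fix: Put the inner MAX in a scalar subquery

Corrected query:
SELECT MAX(salary) FROM employees WHERE salary < (SELECT MAX(salary) FROM employees)

Result:
MAX(salary)
-----------
159493     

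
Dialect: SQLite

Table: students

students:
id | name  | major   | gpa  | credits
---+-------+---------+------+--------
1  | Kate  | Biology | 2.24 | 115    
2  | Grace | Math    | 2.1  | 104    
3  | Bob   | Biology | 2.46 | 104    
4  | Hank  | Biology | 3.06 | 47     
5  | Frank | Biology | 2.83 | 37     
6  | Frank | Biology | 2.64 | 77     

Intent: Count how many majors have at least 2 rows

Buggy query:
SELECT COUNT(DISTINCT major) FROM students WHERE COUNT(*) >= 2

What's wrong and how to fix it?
Bug: COUNT(*) cannot appear in WHERE; the per-group count doesn't exist yet

Fix: Group first with HAVING COUNT(*) >= 2, then COUNT the resulting groups

Corrected query:
SELECT COUNT(*) FROM (SELECT major FROM students GROUP BY major HAVING COUNT(*) >= 2)

Result:
COUNT(*)
--------
1       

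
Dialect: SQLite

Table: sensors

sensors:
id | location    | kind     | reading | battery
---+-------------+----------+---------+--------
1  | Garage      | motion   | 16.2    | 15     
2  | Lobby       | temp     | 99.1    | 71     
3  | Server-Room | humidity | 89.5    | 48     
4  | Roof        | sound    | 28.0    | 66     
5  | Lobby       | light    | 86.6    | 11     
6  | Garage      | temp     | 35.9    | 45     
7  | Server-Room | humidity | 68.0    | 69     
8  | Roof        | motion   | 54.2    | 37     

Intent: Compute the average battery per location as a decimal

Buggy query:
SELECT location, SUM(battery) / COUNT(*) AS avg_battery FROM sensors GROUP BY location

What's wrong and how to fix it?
Bug: Both operands are integers, so '/' performs integer division and truncates

Fix: Multiply by 1.0 (or CAST to REAL) to force floating-point division

Corrected query:
SELECT location, SUM(battery) * 1.0 / COUNT(*) AS avg_battery FROM sensors GROUP BY location

Result:
location    | avg_battery
------------+------------
Garage      | 30         
Lobby       | 41         
Roof        | 51.5       
Server-Room | 58.5       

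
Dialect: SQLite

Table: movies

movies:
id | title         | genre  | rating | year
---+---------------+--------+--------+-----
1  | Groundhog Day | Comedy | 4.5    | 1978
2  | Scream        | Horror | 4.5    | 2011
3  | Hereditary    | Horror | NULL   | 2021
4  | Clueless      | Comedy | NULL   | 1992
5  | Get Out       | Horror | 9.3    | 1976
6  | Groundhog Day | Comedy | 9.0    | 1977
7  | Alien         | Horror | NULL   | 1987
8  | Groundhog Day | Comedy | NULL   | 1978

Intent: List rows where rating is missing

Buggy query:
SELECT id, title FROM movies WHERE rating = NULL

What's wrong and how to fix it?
Bug: '= NULL' is always unknown in SQL three-valued logic, so no rows match

Fix: Replace '= NULL' with 'IS NULL'

Corrected query:
SELECT id, title FROM movies WHERE rating IS NULL

Result:
id | title        
---+--------------
3  | Hereditary   
4  | Clueless     
7  | Alien        
8  | Groundhog Day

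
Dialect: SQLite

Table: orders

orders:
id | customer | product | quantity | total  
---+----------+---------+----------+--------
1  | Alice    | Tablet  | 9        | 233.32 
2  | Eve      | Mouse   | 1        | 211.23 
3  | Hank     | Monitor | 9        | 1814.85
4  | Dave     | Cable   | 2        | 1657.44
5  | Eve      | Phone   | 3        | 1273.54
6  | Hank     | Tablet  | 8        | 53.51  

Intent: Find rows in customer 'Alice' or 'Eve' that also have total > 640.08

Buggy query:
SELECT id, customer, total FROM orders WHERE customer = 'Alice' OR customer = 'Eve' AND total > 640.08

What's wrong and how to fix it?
Bug: AND binds tighter than OR, so this parses as customer = 'Alice' OR (customer = 'Eve' AND total > 640.08)

Fix: Add parentheses around the OR so the AND applies to both alternatives

Corrected query:
SELECT id, customer, total FROM orders WHERE (customer = 'Alice' OR customer = 'Eve') AND total > 640.08

Result:
id | customer | total  
---+----------+--------
5  | Eve      | 1273.54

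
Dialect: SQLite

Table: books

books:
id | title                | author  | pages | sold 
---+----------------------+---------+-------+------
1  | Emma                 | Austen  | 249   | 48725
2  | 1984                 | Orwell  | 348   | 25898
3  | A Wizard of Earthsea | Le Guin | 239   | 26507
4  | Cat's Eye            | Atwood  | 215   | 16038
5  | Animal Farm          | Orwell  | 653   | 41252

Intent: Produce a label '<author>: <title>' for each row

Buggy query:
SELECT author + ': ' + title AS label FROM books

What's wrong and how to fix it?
Bug: SQLite uses || for string concatenation; + coerces text to numbers (yielding 0)

Fix: Use the || operator for string concatenation

Corrected query:
SELECT author || ': ' || title AS label FROM books

Result:
label                        
-----------------------------
Austen: Emma                 
Orwell: 1984                 
Le Guin: A Wizard of Earthsea
Atwood: Cat's Eye            
Orwell: Animal Farm          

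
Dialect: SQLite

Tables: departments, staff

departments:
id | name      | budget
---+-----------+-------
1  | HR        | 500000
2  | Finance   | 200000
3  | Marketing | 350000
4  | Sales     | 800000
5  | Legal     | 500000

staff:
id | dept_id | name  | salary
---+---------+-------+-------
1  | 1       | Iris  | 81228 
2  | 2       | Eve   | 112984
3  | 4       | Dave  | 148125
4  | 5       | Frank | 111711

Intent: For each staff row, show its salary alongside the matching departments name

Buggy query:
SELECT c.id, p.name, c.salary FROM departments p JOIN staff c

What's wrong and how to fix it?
Bug: JOIN with no ON clause produces a cartesian product; every staff row pairs with every departments row

Fix: Specify the join condition linking the foreign key to the parent id

Corrected query:
SELECT c.id, p.name, c.salary FROM departments p JOIN staff c ON c.dept_id = p.id

Result:
id | name    | salary
---+---------+-------
1  | HR      | 81228 
2  | Finance | 112984
3  | Sales   | 148125
4  | Legal   | 111711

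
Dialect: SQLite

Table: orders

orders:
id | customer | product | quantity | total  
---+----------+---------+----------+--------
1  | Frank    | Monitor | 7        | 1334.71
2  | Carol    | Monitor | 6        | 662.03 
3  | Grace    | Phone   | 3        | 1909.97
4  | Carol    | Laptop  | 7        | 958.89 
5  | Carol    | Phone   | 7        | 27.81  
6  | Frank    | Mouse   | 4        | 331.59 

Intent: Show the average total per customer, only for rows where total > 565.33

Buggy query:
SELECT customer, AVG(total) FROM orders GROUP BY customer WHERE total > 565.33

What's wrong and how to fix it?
Bug: WHERE cannot follow GROUP BY

Fix: Place WHERE between FROM and GROUP BY

Corrected query:
SELECT customer, AVG(total) FROM orders WHERE total > 565.33 GROUP BY customer

Result:
customer | AVG(total)
---------+-----------
Carol    | 810.46    
Frank    | 1334.71   
Grace    | 1909.97   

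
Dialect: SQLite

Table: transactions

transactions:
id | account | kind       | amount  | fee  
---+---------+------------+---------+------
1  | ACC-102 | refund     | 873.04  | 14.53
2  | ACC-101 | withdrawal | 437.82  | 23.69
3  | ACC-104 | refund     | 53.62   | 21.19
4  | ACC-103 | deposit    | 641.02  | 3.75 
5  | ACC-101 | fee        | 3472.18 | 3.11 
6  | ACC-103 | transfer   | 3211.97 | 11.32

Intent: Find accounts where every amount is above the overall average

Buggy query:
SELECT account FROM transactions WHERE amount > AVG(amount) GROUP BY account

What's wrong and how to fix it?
Bug: AVG() is an aggregate; it can't sit directly in WHERE

Fix: Use a subquery for AVG and a HAVING MIN(...) filter so the condition holds for every row in the group

Corrected query:
SELECT account FROM transactions GROUP BY account HAVING MIN(amount) > (SELECT AVG(amount) FROM transactions)

Result:
(no rows)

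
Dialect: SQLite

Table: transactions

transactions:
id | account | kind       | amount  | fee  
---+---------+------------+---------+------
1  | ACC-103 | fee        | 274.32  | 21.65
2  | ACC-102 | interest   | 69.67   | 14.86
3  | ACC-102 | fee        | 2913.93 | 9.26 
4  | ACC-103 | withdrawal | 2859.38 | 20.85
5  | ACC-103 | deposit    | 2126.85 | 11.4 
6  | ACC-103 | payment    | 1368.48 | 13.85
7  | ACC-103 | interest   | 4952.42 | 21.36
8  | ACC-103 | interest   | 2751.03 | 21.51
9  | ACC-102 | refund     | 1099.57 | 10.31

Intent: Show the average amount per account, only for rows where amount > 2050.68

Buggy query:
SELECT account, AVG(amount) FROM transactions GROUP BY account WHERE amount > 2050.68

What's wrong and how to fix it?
Bug: WHERE cannot follow GROUP BY

Fix: Place WHERE between FROM and GROUP BY

Corrected query:
SELECT account, AVG(amount) FROM transactions WHERE amount > 2050.68 GROUP BY account

Result:
account | AVG(amount)
--------+------------
ACC-102 | 2913.93    
ACC-103 | 3172.42    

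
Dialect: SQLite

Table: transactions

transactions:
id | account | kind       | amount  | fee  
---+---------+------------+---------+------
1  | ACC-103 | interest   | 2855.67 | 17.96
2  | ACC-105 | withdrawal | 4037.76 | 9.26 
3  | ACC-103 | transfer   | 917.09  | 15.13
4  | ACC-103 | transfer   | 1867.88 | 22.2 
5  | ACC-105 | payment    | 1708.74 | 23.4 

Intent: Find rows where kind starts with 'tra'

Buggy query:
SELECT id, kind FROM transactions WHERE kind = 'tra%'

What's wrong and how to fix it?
Bug: '=' compares the literal string including the % character; pattern matching needs LIKE

Fix: Use LIKE for wildcard pattern matching

Corrected query:
SELECT id, kind FROM transactions WHERE kind LIKE 'tra%'

Result:
id | kind    
---+---------
3  | transfer
4  | transfer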